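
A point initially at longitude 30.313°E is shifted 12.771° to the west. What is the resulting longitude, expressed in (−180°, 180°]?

Start at +30.313°; shift −12.771° → +17.542°.
+17.542° already lies in (−180°, 180°].

17.542°E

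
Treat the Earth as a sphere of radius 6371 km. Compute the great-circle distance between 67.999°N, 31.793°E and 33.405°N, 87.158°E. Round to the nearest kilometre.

5172 km

Δλ = 87.158 − 31.793 = 55.365°.
Δφ = 33.405 − 67.999 = -34.594°.
a = sin²(Δφ/2) + cos φ₁ · cos φ₂ · sin²(Δλ/2) = 0.155899.
c = 2·atan2(√a, √(1−a)) = 0.81179 rad → d = 6371·c ≈ 5171.90 km.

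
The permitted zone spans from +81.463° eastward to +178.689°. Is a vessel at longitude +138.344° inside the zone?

Band width going east from +81.463° to +178.689°: ((178.689 − 81.463) mod 360) = 97.226°.
Offset of +138.344° east of the west edge: ((138.344 − 81.463) mod 360) = 56.881°.
56.881° ≤ 97.226° ⇒ inside.

Yes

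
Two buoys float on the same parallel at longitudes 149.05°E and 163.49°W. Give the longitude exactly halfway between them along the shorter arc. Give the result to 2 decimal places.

Signed shortest Δλ from +149.05° to -163.49° is +47.46°.
Midpoint longitude = +149.05° + (+47.46°)/2 = +149.05° + 23.73° = +172.78°.
(The naïve average (+149.05 + -163.49)/2 = -7.22° is on the wrong side of the globe.)

172.78°E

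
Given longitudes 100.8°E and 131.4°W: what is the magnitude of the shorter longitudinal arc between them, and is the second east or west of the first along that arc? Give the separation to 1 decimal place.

Raw difference: -131.4 − 100.8 = -232.2°.
Normalise into (−180°, 180°]: -232.2° + 360° = 127.8°.
Positive ⇒ the second point lies to the east; separation 127.8°.

127.8° east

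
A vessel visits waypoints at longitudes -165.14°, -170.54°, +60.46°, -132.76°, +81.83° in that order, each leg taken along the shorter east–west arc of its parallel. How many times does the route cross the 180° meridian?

3

Leg 1: -165.14° → -170.54°, shortest Δλ = -5.4° (west) — does not cross 180°.
Leg 2: -170.54° → +60.46°, shortest Δλ = -129.0° (west) — crosses 180°.
Leg 3: +60.46° → -132.76°, shortest Δλ = 166.78° (east) — crosses 180°.
Leg 4: -132.76° → +81.83°, shortest Δλ = -145.41° (west) — crosses 180°.
Total crossings: 3.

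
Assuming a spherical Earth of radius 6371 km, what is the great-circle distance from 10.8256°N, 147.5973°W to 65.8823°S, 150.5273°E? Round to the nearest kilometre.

Δλ = 150.5273 − -147.5973 = 298.1246°; wrapped into (−180°, 180°]: -61.8754°.
Δφ = -65.8823 − 10.8256 = -76.7079°.
a = sin²(Δφ/2) + cos φ₁ · cos φ₂ · sin²(Δλ/2) = 0.491118.
c = 2·atan2(√a, √(1−a)) = 1.55303 rad → d = 6371·c ≈ 9894.37 km.

9894 km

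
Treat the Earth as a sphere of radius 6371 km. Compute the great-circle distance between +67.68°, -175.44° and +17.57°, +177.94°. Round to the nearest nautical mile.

3019 nmi

Δλ = 177.94 − -175.44 = 353.38°; wrapped into (−180°, 180°]: -6.62°.
Δφ = 17.57 − 67.68 = -50.11°.
a = sin²(Δφ/2) + cos φ₁ · cos φ₂ · sin²(Δλ/2) = 0.180549.
c = 2·atan2(√a, √(1−a)) = 0.87773 rad → d = 6371·c ≈ 5592.00 km ≈ 3019.44 nmi.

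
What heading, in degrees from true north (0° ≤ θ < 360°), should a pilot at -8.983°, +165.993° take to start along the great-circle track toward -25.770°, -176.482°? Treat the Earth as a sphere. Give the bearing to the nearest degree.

137°

Δλ = -176.482 − 165.993 = -342.475°; wrapped into (−180°, 180°]: 17.525°.
θ = atan2( sin Δλ · cos φ₂ , cos φ₁ · sin φ₂ − sin φ₁ · cos φ₂ · cos Δλ )
  = atan2(0.27117, -0.29534) = 137.443° → normalised to [0°, 360°): 137.443°.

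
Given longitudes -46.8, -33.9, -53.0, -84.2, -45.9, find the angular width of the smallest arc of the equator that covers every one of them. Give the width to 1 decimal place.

Sort the longitudes: -84.2°, -53.0°, -46.8°, -45.9°, -33.9°.
Eastward gaps between consecutive values (wrapping around): 31.2°, 6.2°, 0.9°, 12.0°, 309.7°.
Largest gap = 309.7° ⇒ minimal covering band is its complement: 360° − 309.7° = 50.3°.
Band runs from -84.2° eastward to -33.9°.

50.3°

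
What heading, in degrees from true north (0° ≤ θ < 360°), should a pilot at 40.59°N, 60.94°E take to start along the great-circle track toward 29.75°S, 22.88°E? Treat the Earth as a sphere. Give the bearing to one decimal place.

213.1°

Δλ = 22.88 − 60.94 = -38.06°.
θ = atan2( sin Δλ · cos φ₂ , cos φ₁ · sin φ₂ − sin φ₁ · cos φ₂ · cos Δλ )
  = atan2(-0.53523, -0.82159) = -146.917° → normalised to [0°, 360°): 213.083°.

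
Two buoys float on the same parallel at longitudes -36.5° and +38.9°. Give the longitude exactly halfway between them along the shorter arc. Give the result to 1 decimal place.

+1.2°

Signed shortest Δλ from -36.5° to +38.9° is +75.4°.
Midpoint longitude = -36.5° + (+75.4°)/2 = -36.5° + 37.7° = +1.2°.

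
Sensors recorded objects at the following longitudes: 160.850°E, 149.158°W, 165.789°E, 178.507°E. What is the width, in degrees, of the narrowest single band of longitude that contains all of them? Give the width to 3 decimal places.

49.992°

Sort the longitudes: -149.158°, +160.850°, +165.789°, +178.507°.
Eastward gaps between consecutive values (wrapping around): 310.008°, 4.939°, 12.718°, 32.335°.
Largest gap = 310.008° ⇒ minimal covering band is its complement: 360° − 310.008° = 49.992°.
Band runs from +160.850° eastward to -149.158°, crossing the antimeridian.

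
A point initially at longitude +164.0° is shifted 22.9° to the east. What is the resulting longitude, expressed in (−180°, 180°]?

-173.1°

Start at +164.0°; shift +22.9° → +186.9°.
+186.9° lies outside (−180°, 180°]; subtract 360° → -173.1°.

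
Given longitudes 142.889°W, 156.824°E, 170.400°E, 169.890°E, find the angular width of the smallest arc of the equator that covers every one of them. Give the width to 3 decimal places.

Sort the longitudes: -142.889°, +156.824°, +169.890°, +170.400°.
Eastward gaps between consecutive values (wrapping around): 299.713°, 13.066°, 0.510°, 46.711°.
Largest gap = 299.713° ⇒ minimal covering band is its complement: 360° − 299.713° = 60.287°.
Band runs from +156.824° eastward to -142.889°, crossing the antimeridian.

60.287°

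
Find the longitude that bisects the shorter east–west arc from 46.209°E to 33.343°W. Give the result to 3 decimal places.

Signed shortest Δλ from +46.209° to -33.343° is -79.552°.
Midpoint longitude = +46.209° + (-79.552°)/2 = +46.209° − 39.776° = +6.433°.

6.433°E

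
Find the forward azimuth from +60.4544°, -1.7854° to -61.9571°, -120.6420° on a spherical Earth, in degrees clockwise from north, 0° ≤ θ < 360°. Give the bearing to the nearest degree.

Δλ = -120.6420 − -1.7854 = -118.8566°.
θ = atan2( sin Δλ · cos φ₂ , cos φ₁ · sin φ₂ − sin φ₁ · cos φ₂ · cos Δλ )
  = atan2(-0.41176, -0.23783) = -120.011° → normalised to [0°, 360°): 239.989°.

240°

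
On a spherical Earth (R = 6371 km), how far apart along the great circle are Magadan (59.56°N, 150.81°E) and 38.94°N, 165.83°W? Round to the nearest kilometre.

3788 km

Δλ = -165.83 − 150.81 = -316.64°; wrapped into (−180°, 180°]: 43.36°.
Δφ = 38.94 − 59.56 = -20.62°.
a = sin²(Δφ/2) + cos φ₁ · cos φ₂ · sin²(Δλ/2) = 0.085811.
c = 2·atan2(√a, √(1−a)) = 0.59459 rad → d = 6371·c ≈ 3788.13 km.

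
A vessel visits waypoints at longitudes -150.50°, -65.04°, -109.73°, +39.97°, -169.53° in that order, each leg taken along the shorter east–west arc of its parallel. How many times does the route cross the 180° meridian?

Leg 1: -150.50° → -65.04°, shortest Δλ = 85.46° (east) — does not cross 180°.
Leg 2: -65.04° → -109.73°, shortest Δλ = -44.69° (west) — does not cross 180°.
Leg 3: -109.73° → +39.97°, shortest Δλ = 149.7° (east) — does not cross 180°.
Leg 4: +39.97° → -169.53°, shortest Δλ = 150.5° (east) — crosses 180°.
Total crossings: 1.

1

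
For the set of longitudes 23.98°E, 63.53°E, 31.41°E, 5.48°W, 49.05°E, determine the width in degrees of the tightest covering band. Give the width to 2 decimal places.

Sort the longitudes: -5.48°, +23.98°, +31.41°, +49.05°, +63.53°.
Eastward gaps between consecutive values (wrapping around): 29.46°, 7.43°, 17.64°, 14.48°, 290.99°.
Largest gap = 290.99° ⇒ minimal covering band is its complement: 360° − 290.99° = 69.01°.
Band runs from -5.48° eastward to +63.53°.

69.01°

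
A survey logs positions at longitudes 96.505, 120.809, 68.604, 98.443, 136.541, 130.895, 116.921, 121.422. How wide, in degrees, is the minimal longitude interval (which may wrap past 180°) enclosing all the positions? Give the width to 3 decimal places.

67.937°

Sort the longitudes: +68.604°, +96.505°, +98.443°, +116.921°, +120.809°, +121.422°, +130.895°, +136.541°.
Eastward gaps between consecutive values (wrapping around): 27.901°, 1.938°, 18.478°, 3.888°, 0.613°, 9.473°, 5.646°, 292.063°.
Largest gap = 292.063° ⇒ minimal covering band is its complement: 360° − 292.063° = 67.937°.
Band runs from +68.604° eastward to +136.541°.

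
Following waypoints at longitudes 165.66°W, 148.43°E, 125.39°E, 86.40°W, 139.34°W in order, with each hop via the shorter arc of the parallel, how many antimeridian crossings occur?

Leg 1: -165.66° → +148.43°, shortest Δλ = -45.91° (west) — crosses 180°.
Leg 2: +148.43° → +125.39°, shortest Δλ = -23.04° (west) — does not cross 180°.
Leg 3: +125.39° → -86.40°, shortest Δλ = 148.21° (east) — crosses 180°.
Leg 4: -86.40° → -139.34°, shortest Δλ = -52.94° (west) — does not cross 180°.
Total crossings: 2.

2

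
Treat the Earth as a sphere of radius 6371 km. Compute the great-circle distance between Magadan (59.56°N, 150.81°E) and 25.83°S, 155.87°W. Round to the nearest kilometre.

Δλ = -155.87 − 150.81 = -306.68°; wrapped into (−180°, 180°]: 53.32°.
Δφ = -25.83 − 59.56 = -85.39°.
a = sin²(Δφ/2) + cos φ₁ · cos φ₂ · sin²(Δλ/2) = 0.551623.
c = 2·atan2(√a, √(1−a)) = 1.67423 rad → d = 6371·c ≈ 10666.49 km.

10666 km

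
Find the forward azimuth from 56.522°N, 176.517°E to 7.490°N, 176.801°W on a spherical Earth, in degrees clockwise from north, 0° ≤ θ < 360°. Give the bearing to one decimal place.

Δλ = -176.801 − 176.517 = -353.318°; wrapped into (−180°, 180°]: 6.682°.
θ = atan2( sin Δλ · cos φ₂ , cos φ₁ · sin φ₂ − sin φ₁ · cos φ₂ · cos Δλ )
  = atan2(0.11537, -0.74946) = 171.249° → normalised to [0°, 360°): 171.249°.

171.2°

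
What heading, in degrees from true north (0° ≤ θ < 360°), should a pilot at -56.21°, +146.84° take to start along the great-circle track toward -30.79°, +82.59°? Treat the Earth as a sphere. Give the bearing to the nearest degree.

Δλ = 82.59 − 146.84 = -64.25°.
θ = atan2( sin Δλ · cos φ₂ , cos φ₁ · sin φ₂ − sin φ₁ · cos φ₂ · cos Δλ )
  = atan2(-0.77374, 0.02548) = -88.114° → normalised to [0°, 360°): 271.886°.

272°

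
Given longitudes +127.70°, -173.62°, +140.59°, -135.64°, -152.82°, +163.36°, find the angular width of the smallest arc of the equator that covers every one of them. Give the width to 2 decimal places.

96.66°

Sort the longitudes: -173.62°, -152.82°, -135.64°, +127.70°, +140.59°, +163.36°.
Eastward gaps between consecutive values (wrapping around): 20.80°, 17.18°, 263.34°, 12.89°, 22.77°, 23.02°.
Largest gap = 263.34° ⇒ minimal covering band is its complement: 360° − 263.34° = 96.66°.
Band runs from +127.70° eastward to -135.64°, crossing the antimeridian.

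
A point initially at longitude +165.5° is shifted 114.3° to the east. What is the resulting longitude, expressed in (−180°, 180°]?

-80.2°

Start at +165.5°; shift +114.3° → +279.8°.
+279.8° lies outside (−180°, 180°]; subtract 360° → -80.2°.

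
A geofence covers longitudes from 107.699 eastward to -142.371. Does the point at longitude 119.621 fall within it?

Band width going east from +107.699° to -142.371°: ((-142.371 − 107.699) mod 360) = 109.930°.
Offset of +119.621° east of the west edge: ((119.621 − 107.699) mod 360) = 11.922°.
11.922° ≤ 109.930° ⇒ inside.

Yes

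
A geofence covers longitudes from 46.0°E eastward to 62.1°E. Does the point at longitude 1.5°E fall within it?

No

Band width going east from +46.0° to +62.1°: ((62.1 − 46.0) mod 360) = 16.1°.
Offset of +1.5° east of the west edge: ((1.5 − 46.0) mod 360) = 315.5°.
315.5° > 16.1° ⇒ outside.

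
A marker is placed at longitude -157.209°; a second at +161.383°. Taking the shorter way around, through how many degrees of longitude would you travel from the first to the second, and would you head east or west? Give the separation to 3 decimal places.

Raw difference: 161.383 − -157.209 = 318.592°.
Normalise into (−180°, 180°]: 318.592° − 360° = -41.408°.
Negative ⇒ the second point lies to the west; separation 41.408°.

41.408° west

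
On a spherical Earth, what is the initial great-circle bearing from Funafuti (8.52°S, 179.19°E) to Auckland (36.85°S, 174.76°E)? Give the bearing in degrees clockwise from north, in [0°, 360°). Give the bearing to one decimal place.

187.4°

Δλ = 174.76 − 179.19 = -4.43°.
θ = atan2( sin Δλ · cos φ₂ , cos φ₁ · sin φ₂ − sin φ₁ · cos φ₂ · cos Δλ )
  = atan2(-0.06181, -0.47490) = -172.585° → normalised to [0°, 360°): 187.415°.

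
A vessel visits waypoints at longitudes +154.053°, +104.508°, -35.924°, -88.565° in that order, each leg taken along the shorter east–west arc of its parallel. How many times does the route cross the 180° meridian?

Leg 1: +154.053° → +104.508°, shortest Δλ = -49.545° (west) — does not cross 180°.
Leg 2: +104.508° → -35.924°, shortest Δλ = -140.432° (west) — does not cross 180°.
Leg 3: -35.924° → -88.565°, shortest Δλ = -52.641° (west) — does not cross 180°.
Total crossings: 0.

0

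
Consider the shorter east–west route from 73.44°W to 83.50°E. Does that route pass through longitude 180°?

Signed shortest Δλ = ((83.50 − -73.44 + 180) mod 360) − 180 = 156.94°.
Going east by 156.94° from -73.44° reaches +83.50° without touching 180°.

No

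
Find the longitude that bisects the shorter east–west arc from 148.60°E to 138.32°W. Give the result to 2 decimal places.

174.86°W

Signed shortest Δλ from +148.60° to -138.32° is +73.08°.
Midpoint longitude = +148.60° + (+73.08°)/2 = +148.60° + 36.54° = +185.14°.
Normalise into (−180°, 180°]: -174.86°.
(The naïve average (+148.60 + -138.32)/2 = 5.14° is on the wrong side of the globe.)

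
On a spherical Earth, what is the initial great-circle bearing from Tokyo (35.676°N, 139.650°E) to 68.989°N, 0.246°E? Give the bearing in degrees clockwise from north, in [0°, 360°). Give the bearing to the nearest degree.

346°

Δλ = 0.246 − 139.650 = -139.404°.
θ = atan2( sin Δλ · cos φ₂ , cos φ₁ · sin φ₂ − sin φ₁ · cos φ₂ · cos Δλ )
  = atan2(-0.23331, 0.91709) = -14.274° → normalised to [0°, 360°): 345.726°.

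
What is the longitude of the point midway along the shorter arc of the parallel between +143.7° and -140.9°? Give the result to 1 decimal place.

Signed shortest Δλ from +143.7° to -140.9° is +75.4°.
Midpoint longitude = +143.7° + (+75.4°)/2 = +143.7° + 37.7° = +181.4°.
Normalise into (−180°, 180°]: -178.6°.
(The naïve average (+143.7 + -140.9)/2 = 1.4° is on the wrong side of the globe.)

-178.6°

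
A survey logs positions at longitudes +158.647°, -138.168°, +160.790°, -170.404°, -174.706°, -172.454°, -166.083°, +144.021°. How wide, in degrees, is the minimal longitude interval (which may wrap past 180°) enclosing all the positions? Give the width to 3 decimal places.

Sort the longitudes: -174.706°, -172.454°, -170.404°, -166.083°, -138.168°, +144.021°, +158.647°, +160.790°.
Eastward gaps between consecutive values (wrapping around): 2.252°, 2.050°, 4.321°, 27.915°, 282.189°, 14.626°, 2.143°, 24.504°.
Largest gap = 282.189° ⇒ minimal covering band is its complement: 360° − 282.189° = 77.811°.
Band runs from +144.021° eastward to -138.168°, crossing the antimeridian.

77.811°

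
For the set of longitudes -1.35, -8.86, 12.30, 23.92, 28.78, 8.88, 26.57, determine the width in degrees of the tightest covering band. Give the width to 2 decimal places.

37.64°

Sort the longitudes: -8.86°, -1.35°, +8.88°, +12.30°, +23.92°, +26.57°, +28.78°.
Eastward gaps between consecutive values (wrapping around): 7.51°, 10.23°, 3.42°, 11.62°, 2.65°, 2.21°, 322.36°.
Largest gap = 322.36° ⇒ minimal covering band is its complement: 360° − 322.36° = 37.64°.
Band runs from -8.86° eastward to +28.78°.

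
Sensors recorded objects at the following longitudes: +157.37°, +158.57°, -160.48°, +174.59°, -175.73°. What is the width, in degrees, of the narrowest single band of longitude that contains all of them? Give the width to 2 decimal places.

42.15°

Sort the longitudes: -175.73°, -160.48°, +157.37°, +158.57°, +174.59°.
Eastward gaps between consecutive values (wrapping around): 15.25°, 317.85°, 1.20°, 16.02°, 9.68°.
Largest gap = 317.85° ⇒ minimal covering band is its complement: 360° − 317.85° = 42.15°.
Band runs from +157.37° eastward to -160.48°, crossing the antimeridian.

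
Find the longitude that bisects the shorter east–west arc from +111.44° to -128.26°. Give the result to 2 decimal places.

+171.59°

Signed shortest Δλ from +111.44° to -128.26° is +120.30°.
Midpoint longitude = +111.44° + (+120.30°)/2 = +111.44° + 60.15° = +171.59°.
(The naïve average (+111.44 + -128.26)/2 = -8.41° is on the wrong side of the globe.)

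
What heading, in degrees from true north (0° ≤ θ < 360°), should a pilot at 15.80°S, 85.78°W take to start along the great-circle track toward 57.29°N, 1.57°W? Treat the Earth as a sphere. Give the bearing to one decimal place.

Δλ = -1.57 − -85.78 = 84.21°.
θ = atan2( sin Δλ · cos φ₂ , cos φ₁ · sin φ₂ − sin φ₁ · cos φ₂ · cos Δλ )
  = atan2(0.53763, 0.82447) = 33.108° → normalised to [0°, 360°): 33.108°.

33.1°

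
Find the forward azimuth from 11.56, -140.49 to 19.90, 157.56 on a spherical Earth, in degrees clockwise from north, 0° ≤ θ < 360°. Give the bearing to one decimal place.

Δλ = 157.56 − -140.49 = 298.05°; wrapped into (−180°, 180°]: -61.95°.
θ = atan2( sin Δλ · cos φ₂ , cos φ₁ · sin φ₂ − sin φ₁ · cos φ₂ · cos Δλ )
  = atan2(-0.82984, 0.24487) = -73.560° → normalised to [0°, 360°): 286.440°.

286.4°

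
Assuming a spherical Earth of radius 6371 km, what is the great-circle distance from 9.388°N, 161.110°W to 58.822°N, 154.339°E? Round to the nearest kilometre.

6646 km

Δλ = 154.339 − -161.110 = 315.449°; wrapped into (−180°, 180°]: -44.551°.
Δφ = 58.822 − 9.388 = 49.434°.
a = sin²(Δφ/2) + cos φ₁ · cos φ₂ · sin²(Δλ/2) = 0.248228.
c = 2·atan2(√a, √(1−a)) = 1.04310 rad → d = 6371·c ≈ 6645.60 km.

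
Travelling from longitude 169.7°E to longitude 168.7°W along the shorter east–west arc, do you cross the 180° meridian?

Naïve |-168.7 − 169.7| = 338.4° > 180°, so the shorter arc goes the other way round — across 180°.
Signed shortest Δλ = ((-168.7 − 169.7 + 180) mod 360) − 180 = 21.6°.
Going east by 21.6° from +169.7° passes through 180° before reaching -168.7°.

Yes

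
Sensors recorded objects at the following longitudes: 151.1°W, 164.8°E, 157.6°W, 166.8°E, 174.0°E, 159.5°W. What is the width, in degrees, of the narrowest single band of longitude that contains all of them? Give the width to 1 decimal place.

Sort the longitudes: -159.5°, -157.6°, -151.1°, +164.8°, +166.8°, +174.0°.
Eastward gaps between consecutive values (wrapping around): 1.9°, 6.5°, 315.9°, 2.0°, 7.2°, 26.5°.
Largest gap = 315.9° ⇒ minimal covering band is its complement: 360° − 315.9° = 44.1°.
Band runs from +164.8° eastward to -151.1°, crossing the antimeridian.

44.1°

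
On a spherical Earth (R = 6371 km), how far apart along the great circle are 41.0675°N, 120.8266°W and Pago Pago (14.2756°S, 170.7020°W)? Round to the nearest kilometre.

Δλ = -170.7020 − -120.8266 = -49.8754°.
Δφ = -14.2756 − 41.0675 = -55.3431°.
a = sin²(Δφ/2) + cos φ₁ · cos φ₂ · sin²(Δλ/2) = 0.345561.
c = 2·atan2(√a, √(1−a)) = 1.25678 rad → d = 6371·c ≈ 8006.97 km.

8007 km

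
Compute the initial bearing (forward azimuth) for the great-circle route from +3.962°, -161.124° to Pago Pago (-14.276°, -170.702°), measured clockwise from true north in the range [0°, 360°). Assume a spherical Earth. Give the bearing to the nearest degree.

Δλ = -170.702 − -161.124 = -9.578°.
θ = atan2( sin Δλ · cos φ₂ , cos φ₁ · sin φ₂ − sin φ₁ · cos φ₂ · cos Δλ )
  = atan2(-0.16125, -0.31203) = -152.671° → normalised to [0°, 360°): 207.329°.

207°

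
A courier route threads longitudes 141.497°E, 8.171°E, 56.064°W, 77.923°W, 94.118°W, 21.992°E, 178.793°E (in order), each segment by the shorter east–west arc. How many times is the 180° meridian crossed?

Leg 1: +141.497° → +8.171°, shortest Δλ = -133.326° (west) — does not cross 180°.
Leg 2: +8.171° → -56.064°, shortest Δλ = -64.235° (west) — does not cross 180°.
Leg 3: -56.064° → -77.923°, shortest Δλ = -21.859° (west) — does not cross 180°.
Leg 4: -77.923° → -94.118°, shortest Δλ = -16.195° (west) — does not cross 180°.
Leg 5: -94.118° → +21.992°, shortest Δλ = 116.11° (east) — does not cross 180°.
Leg 6: +21.992° → +178.793°, shortest Δλ = 156.801° (east) — does not cross 180°.
Total crossings: 0.

0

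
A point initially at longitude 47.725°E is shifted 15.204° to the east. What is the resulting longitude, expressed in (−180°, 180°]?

62.929°E

Start at +47.725°; shift +15.204° → +62.929°.
+62.929° already lies in (−180°, 180°].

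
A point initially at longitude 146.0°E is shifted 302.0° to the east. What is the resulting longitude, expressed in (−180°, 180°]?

88.0°E

Start at +146.0°; shift +302.0° → +448.0°.
+448.0° lies outside (−180°, 180°]; subtract 360° → +88.0°.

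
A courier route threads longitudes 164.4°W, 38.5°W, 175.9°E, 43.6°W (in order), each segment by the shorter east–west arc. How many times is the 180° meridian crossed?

2

Leg 1: -164.4° → -38.5°, shortest Δλ = 125.9° (east) — does not cross 180°.
Leg 2: -38.5° → +175.9°, shortest Δλ = -145.6° (west) — crosses 180°.
Leg 3: +175.9° → -43.6°, shortest Δλ = 140.5° (east) — crosses 180°.
Total crossings: 2.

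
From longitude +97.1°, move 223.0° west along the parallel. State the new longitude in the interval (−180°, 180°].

Start at +97.1°; shift −223.0° → -125.9°.
-125.9° already lies in (−180°, 180°].

-125.9°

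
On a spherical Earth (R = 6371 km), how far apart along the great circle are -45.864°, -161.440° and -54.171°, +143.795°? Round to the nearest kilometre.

3915 km

Δλ = 143.795 − -161.440 = 305.235°; wrapped into (−180°, 180°]: -54.765°.
Δφ = -54.171 − -45.864 = -8.307°.
a = sin²(Δφ/2) + cos φ₁ · cos φ₂ · sin²(Δλ/2) = 0.091473.
c = 2·atan2(√a, √(1−a)) = 0.61452 rad → d = 6371·c ≈ 3915.08 km.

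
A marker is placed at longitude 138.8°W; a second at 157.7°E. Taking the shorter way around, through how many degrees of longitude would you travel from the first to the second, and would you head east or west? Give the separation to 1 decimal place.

Raw difference: 157.7 − -138.8 = 296.5°.
Normalise into (−180°, 180°]: 296.5° − 360° = -63.5°.
Negative ⇒ the second point lies to the west; separation 63.5°.

63.5° west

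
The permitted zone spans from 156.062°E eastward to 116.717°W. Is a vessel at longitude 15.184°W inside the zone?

Band width going east from +156.062° to -116.717°: ((-116.717 − 156.062) mod 360) = 87.221°.
Offset of -15.184° east of the west edge: ((-15.184 − 156.062) mod 360) = 188.754°.
188.754° > 87.221° ⇒ outside.

No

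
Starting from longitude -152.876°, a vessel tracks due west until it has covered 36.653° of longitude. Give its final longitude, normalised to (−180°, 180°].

+170.471°

Start at -152.876°; shift −36.653° → -189.529°.
-189.529° lies outside (−180°, 180°]; add 360° → +170.471°.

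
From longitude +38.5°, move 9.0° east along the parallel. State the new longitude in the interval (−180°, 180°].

+47.5°

Start at +38.5°; shift +9.0° → +47.5°.
+47.5° already lies in (−180°, 180°].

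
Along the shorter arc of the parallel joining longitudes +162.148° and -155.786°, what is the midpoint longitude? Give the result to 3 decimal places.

-176.819°

Signed shortest Δλ from +162.148° to -155.786° is +42.066°.
Midpoint longitude = +162.148° + (+42.066°)/2 = +162.148° + 21.033° = +183.181°.
Normalise into (−180°, 180°]: -176.819°.
(The naïve average (+162.148 + -155.786)/2 = 3.181° is on the wrong side of the globe.)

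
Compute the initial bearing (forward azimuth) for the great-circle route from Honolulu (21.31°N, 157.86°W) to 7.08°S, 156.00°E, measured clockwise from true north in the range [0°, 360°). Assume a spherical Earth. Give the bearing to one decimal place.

Δλ = 156.00 − -157.86 = 313.86°; wrapped into (−180°, 180°]: -46.14°.
θ = atan2( sin Δλ · cos φ₂ , cos φ₁ · sin φ₂ − sin φ₁ · cos φ₂ · cos Δλ )
  = atan2(-0.71554, -0.36472) = -117.008° → normalised to [0°, 360°): 242.992°.

243.0°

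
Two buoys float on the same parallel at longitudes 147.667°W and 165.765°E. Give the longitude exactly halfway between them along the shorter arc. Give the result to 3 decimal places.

Signed shortest Δλ from -147.667° to +165.765° is -46.568°.
Midpoint longitude = -147.667° + (-46.568°)/2 = -147.667° − 23.284° = -170.951°.
(The naïve average (-147.667 + +165.765)/2 = 9.049° is on the wrong side of the globe.)

170.951°W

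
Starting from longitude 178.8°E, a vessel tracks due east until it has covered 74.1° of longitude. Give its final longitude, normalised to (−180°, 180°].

Start at +178.8°; shift +74.1° → +252.9°.
+252.9° lies outside (−180°, 180°]; subtract 360° → -107.1°.

107.1°W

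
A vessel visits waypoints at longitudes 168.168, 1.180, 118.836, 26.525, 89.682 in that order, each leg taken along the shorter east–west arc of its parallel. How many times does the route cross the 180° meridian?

0

Leg 1: +168.168° → +1.180°, shortest Δλ = -166.988° (west) — does not cross 180°.
Leg 2: +1.180° → +118.836°, shortest Δλ = 117.656° (east) — does not cross 180°.
Leg 3: +118.836° → +26.525°, shortest Δλ = -92.311° (west) — does not cross 180°.
Leg 4: +26.525° → +89.682°, shortest Δλ = 63.157° (east) — does not cross 180°.
Total crossings: 0.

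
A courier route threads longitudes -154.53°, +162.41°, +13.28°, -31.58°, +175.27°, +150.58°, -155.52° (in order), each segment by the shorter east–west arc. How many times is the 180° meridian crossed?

3

Leg 1: -154.53° → +162.41°, shortest Δλ = -43.06° (west) — crosses 180°.
Leg 2: +162.41° → +13.28°, shortest Δλ = -149.13° (west) — does not cross 180°.
Leg 3: +13.28° → -31.58°, shortest Δλ = -44.86° (west) — does not cross 180°.
Leg 4: -31.58° → +175.27°, shortest Δλ = -153.15° (west) — crosses 180°.
Leg 5: +175.27° → +150.58°, shortest Δλ = -24.69° (west) — does not cross 180°.
Leg 6: +150.58° → -155.52°, shortest Δλ = 53.9° (east) — crosses 180°.
Total crossings: 3.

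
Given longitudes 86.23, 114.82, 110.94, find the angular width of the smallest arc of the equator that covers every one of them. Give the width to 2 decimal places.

Sort the longitudes: +86.23°, +110.94°, +114.82°.
Eastward gaps between consecutive values (wrapping around): 24.71°, 3.88°, 331.41°.
Largest gap = 331.41° ⇒ minimal covering band is its complement: 360° − 331.41° = 28.59°.
Band runs from +86.23° eastward to +114.82°.

28.59°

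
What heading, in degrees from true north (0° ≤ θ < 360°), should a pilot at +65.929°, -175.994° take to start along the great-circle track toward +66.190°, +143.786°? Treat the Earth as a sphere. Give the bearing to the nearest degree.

289°

Δλ = 143.786 − -175.994 = 319.780°; wrapped into (−180°, 180°]: -40.220°.
θ = atan2( sin Δλ · cos φ₂ , cos φ₁ · sin φ₂ − sin φ₁ · cos φ₂ · cos Δλ )
  = atan2(-0.26068, 0.09170) = -70.619° → normalised to [0°, 360°): 289.381°.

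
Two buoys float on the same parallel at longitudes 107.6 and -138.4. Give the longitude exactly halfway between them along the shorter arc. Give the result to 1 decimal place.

+164.6°

Signed shortest Δλ from +107.6° to -138.4° is +114.0°.
Midpoint longitude = +107.6° + (+114.0°)/2 = +107.6° + 57.0° = +164.6°.
(The naïve average (+107.6 + -138.4)/2 = -15.4° is on the wrong side of the globe.)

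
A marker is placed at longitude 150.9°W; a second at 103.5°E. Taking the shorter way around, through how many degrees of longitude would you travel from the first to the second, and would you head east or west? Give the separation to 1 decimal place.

105.6° west

Raw difference: 103.5 − -150.9 = 254.4°.
Normalise into (−180°, 180°]: 254.4° − 360° = -105.6°.
Negative ⇒ the second point lies to the west; separation 105.6°.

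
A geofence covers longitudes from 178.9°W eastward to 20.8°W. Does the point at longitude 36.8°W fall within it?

Yes

Band width going east from -178.9° to -20.8°: ((-20.8 − -178.9) mod 360) = 158.1°.
Offset of -36.8° east of the west edge: ((-36.8 − -178.9) mod 360) = 142.1°.
142.1° ≤ 158.1° ⇒ inside.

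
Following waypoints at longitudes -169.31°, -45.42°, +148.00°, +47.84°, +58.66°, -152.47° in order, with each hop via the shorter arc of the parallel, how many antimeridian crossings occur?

Leg 1: -169.31° → -45.42°, shortest Δλ = 123.89° (east) — does not cross 180°.
Leg 2: -45.42° → +148.00°, shortest Δλ = -166.58° (west) — crosses 180°.
Leg 3: +148.00° → +47.84°, shortest Δλ = -100.16° (west) — does not cross 180°.
Leg 4: +47.84° → +58.66°, shortest Δλ = 10.82° (east) — does not cross 180°.
Leg 5: +58.66° → -152.47°, shortest Δλ = 148.87° (east) — crosses 180°.
Total crossings: 2.

2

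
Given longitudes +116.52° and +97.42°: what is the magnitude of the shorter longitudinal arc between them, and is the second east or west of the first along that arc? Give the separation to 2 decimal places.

Raw difference: 97.42 − 116.52 = -19.1°.
Normalise into (−180°, 180°]: -19.1° stays -19.1°.
Negative ⇒ the second point lies to the west; separation 19.10°.

19.10° west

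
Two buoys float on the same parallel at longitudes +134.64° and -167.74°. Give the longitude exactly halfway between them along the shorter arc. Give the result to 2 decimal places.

Signed shortest Δλ from +134.64° to -167.74° is +57.62°.
Midpoint longitude = +134.64° + (+57.62°)/2 = +134.64° + 28.81° = +163.45°.
(The naïve average (+134.64 + -167.74)/2 = -16.55° is on the wrong side of the globe.)

+163.45°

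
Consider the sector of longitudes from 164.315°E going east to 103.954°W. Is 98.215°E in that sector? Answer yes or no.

Band width going east from +164.315° to -103.954°: ((-103.954 − 164.315) mod 360) = 91.731°.
Offset of +98.215° east of the west edge: ((98.215 − 164.315) mod 360) = 293.900°.
293.900° > 91.731° ⇒ outside.

No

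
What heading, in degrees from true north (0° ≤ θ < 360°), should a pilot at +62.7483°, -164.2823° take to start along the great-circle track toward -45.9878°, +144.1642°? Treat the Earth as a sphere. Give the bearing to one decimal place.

Δλ = 144.1642 − -164.2823 = 308.4465°; wrapped into (−180°, 180°]: -51.5535°.
θ = atan2( sin Δλ · cos φ₂ , cos φ₁ · sin φ₂ − sin φ₁ · cos φ₂ · cos Δλ )
  = atan2(-0.54417, -0.71339) = -142.664° → normalised to [0°, 360°): 217.336°.

217.3°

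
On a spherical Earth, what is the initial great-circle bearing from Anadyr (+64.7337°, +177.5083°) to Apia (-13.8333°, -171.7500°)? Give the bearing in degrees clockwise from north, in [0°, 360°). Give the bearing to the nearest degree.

169°

Δλ = -171.7500 − 177.5083 = -349.2583°; wrapped into (−180°, 180°]: 10.7417°.
θ = atan2( sin Δλ · cos φ₂ , cos φ₁ · sin φ₂ − sin φ₁ · cos φ₂ · cos Δλ )
  = atan2(0.18098, -0.96477) = 169.376° → normalised to [0°, 360°): 169.376°.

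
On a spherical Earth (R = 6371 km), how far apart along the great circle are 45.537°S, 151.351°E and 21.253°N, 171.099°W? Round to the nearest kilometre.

8339 km

Δλ = -171.099 − 151.351 = -322.450°; wrapped into (−180°, 180°]: 37.550°.
Δφ = 21.253 − -45.537 = 66.790°.
a = sin²(Δφ/2) + cos φ₁ · cos φ₂ · sin²(Δλ/2) = 0.370573.
c = 2·atan2(√a, √(1−a)) = 1.30896 rad → d = 6371·c ≈ 8339.39 km.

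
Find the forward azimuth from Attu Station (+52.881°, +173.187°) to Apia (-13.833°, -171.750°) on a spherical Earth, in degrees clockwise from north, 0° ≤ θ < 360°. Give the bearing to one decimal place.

Δλ = -171.750 − 173.187 = -344.937°; wrapped into (−180°, 180°]: 15.063°.
θ = atan2( sin Δλ · cos φ₂ , cos φ₁ · sin φ₂ − sin φ₁ · cos φ₂ · cos Δλ )
  = atan2(0.25234, -0.89194) = 164.203° → normalised to [0°, 360°): 164.203°.

164.2°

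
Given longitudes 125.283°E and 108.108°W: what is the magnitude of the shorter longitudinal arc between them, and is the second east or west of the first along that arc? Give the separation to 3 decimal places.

Raw difference: -108.108 − 125.283 = -233.391°.
Normalise into (−180°, 180°]: -233.391° + 360° = 126.609°.
Positive ⇒ the second point lies to the east; separation 126.609°.

126.609° east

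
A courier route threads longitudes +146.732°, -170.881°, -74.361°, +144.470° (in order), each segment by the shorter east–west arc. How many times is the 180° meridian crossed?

Leg 1: +146.732° → -170.881°, shortest Δλ = 42.387° (east) — crosses 180°.
Leg 2: -170.881° → -74.361°, shortest Δλ = 96.52° (east) — does not cross 180°.
Leg 3: -74.361° → +144.470°, shortest Δλ = -141.169° (west) — crosses 180°.
Total crossings: 2.

2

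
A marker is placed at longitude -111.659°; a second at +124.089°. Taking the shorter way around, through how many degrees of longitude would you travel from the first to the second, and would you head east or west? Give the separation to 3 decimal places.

Raw difference: 124.089 − -111.659 = 235.748°.
Normalise into (−180°, 180°]: 235.748° − 360° = -124.252°.
Negative ⇒ the second point lies to the west; separation 124.252°.

124.252° west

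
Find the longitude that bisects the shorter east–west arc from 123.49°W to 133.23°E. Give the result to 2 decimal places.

175.13°W

Signed shortest Δλ from -123.49° to +133.23° is -103.28°.
Midpoint longitude = -123.49° + (-103.28°)/2 = -123.49° − 51.64° = -175.13°.
(The naïve average (-123.49 + +133.23)/2 = 4.87° is on the wrong side of the globe.)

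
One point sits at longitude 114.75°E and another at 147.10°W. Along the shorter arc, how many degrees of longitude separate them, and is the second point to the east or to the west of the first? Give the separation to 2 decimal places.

98.15° east

Raw difference: -147.10 − 114.75 = -261.85°.
Normalise into (−180°, 180°]: -261.85° + 360° = 98.15°.
Positive ⇒ the second point lies to the east; separation 98.15°.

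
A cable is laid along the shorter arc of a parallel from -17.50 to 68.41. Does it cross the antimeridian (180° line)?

No

Signed shortest Δλ = ((68.41 − -17.50 + 180) mod 360) − 180 = 85.91°.
Going east by 85.91° from -17.50° reaches +68.41° without touching 180°.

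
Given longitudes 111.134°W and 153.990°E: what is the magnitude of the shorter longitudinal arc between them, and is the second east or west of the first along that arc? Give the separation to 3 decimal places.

Raw difference: 153.990 − -111.134 = 265.124°.
Normalise into (−180°, 180°]: 265.124° − 360° = -94.876°.
Negative ⇒ the second point lies to the west; separation 94.876°.

94.876° west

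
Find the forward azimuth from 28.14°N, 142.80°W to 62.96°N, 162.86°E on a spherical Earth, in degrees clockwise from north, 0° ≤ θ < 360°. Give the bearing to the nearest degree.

331°

Δλ = 162.86 − -142.80 = 305.66°; wrapped into (−180°, 180°]: -54.34°.
θ = atan2( sin Δλ · cos φ₂ , cos φ₁ · sin φ₂ − sin φ₁ · cos φ₂ · cos Δλ )
  = atan2(-0.36937, 0.66041) = -29.218° → normalised to [0°, 360°): 330.782°.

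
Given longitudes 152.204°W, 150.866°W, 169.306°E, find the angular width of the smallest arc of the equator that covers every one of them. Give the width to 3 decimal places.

Sort the longitudes: -152.204°, -150.866°, +169.306°.
Eastward gaps between consecutive values (wrapping around): 1.338°, 320.172°, 38.490°.
Largest gap = 320.172° ⇒ minimal covering band is its complement: 360° − 320.172° = 39.828°.
Band runs from +169.306° eastward to -150.866°, crossing the antimeridian.

39.828°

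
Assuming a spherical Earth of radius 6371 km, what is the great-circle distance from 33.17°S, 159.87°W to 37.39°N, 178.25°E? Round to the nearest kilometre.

8167 km

Δλ = 178.25 − -159.87 = 338.12°; wrapped into (−180°, 180°]: -21.88°.
Δφ = 37.39 − -33.17 = 70.56°.
a = sin²(Δφ/2) + cos φ₁ · cos φ₂ · sin²(Δλ/2) = 0.357543.
c = 2·atan2(√a, √(1−a)) = 1.28188 rad → d = 6371·c ≈ 8166.86 km.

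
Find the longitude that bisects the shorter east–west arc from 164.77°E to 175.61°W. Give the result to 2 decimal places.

174.58°E

Signed shortest Δλ from +164.77° to -175.61° is +19.62°.
Midpoint longitude = +164.77° + (+19.62°)/2 = +164.77° + 9.81° = +174.58°.
(The naïve average (+164.77 + -175.61)/2 = -5.42° is on the wrong side of the globe.)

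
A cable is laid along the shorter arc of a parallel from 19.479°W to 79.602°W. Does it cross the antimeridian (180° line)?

Signed shortest Δλ = ((-79.602 − -19.479 + 180) mod 360) − 180 = -60.123°.
Going west by 60.123° from -19.479° reaches -79.602° without touching 180°.

No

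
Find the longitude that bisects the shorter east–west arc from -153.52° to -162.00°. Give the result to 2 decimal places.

Signed shortest Δλ from -153.52° to -162.00° is -8.48°.
Midpoint longitude = -153.52° + (-8.48°)/2 = -153.52° − 4.24° = -157.76°.

-157.76°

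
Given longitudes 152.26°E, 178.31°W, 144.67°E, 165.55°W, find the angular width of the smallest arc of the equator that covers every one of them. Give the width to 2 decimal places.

49.78°

Sort the longitudes: -178.31°, -165.55°, +144.67°, +152.26°.
Eastward gaps between consecutive values (wrapping around): 12.76°, 310.22°, 7.59°, 29.43°.
Largest gap = 310.22° ⇒ minimal covering band is its complement: 360° − 310.22° = 49.78°.
Band runs from +144.67° eastward to -165.55°, crossing the antimeridian.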